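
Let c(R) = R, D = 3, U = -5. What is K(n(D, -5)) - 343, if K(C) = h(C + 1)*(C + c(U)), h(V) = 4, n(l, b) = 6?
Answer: -339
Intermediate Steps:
K(C) = -20 + 4*C (K(C) = 4*(C - 5) = 4*(-5 + C) = -20 + 4*C)
K(n(D, -5)) - 343 = (-20 + 4*6) - 343 = (-20 + 24) - 343 = 4 - 343 = -339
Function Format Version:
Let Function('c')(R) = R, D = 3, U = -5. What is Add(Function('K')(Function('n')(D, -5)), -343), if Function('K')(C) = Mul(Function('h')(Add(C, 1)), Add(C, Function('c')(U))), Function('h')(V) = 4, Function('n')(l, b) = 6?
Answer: -339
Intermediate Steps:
Function('K')(C) = Add(-20, Mul(4, C)) (Function('K')(C) = Mul(4, Add(C, -5)) = Mul(4, Add(-5, C)) = Add(-20, Mul(4, C)))
Add(Function('K')(Function('n')(D, -5)), -343) = Add(Add(-20, Mul(4, 6)), -343) = Add(Add(-20, 24), -343) = Add(4, -343) = -339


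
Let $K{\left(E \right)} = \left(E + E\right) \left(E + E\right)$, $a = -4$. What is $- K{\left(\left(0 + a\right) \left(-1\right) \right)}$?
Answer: $-64$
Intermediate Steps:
$K{\left(E \right)} = 4 E^{2}$ ($K{\left(E \right)} = 2 E 2 E = 4 E^{2}$)
$- K{\left(\left(0 + a\right) \left(-1\right) \right)} = - 4 \left(\left(0 - 4\right) \left(-1\right)\right)^{2} = - 4 \left(\left(-4\right) \left(-1\right)\right)^{2} = - 4 \cdot 4^{2} = - 4 \cdot 16 = \left(-1\right) 64 = -64$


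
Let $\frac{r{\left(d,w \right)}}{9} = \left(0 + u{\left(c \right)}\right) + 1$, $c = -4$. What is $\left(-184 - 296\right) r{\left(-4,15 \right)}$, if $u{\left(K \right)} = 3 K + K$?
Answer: $64800$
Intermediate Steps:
$u{\left(K \right)} = 4 K$
$r{\left(d,w \right)} = -135$ ($r{\left(d,w \right)} = 9 \left(\left(0 + 4 \left(-4\right)\right) + 1\right) = 9 \left(\left(0 - 16\right) + 1\right) = 9 \left(-16 + 1\right) = 9 \left(-15\right) = -135$)
$\left(-184 - 296\right) r{\left(-4,15 \right)} = \left(-184 - 296\right) \left(-135\right) = \left(-480\right) \left(-135\right) = 64800$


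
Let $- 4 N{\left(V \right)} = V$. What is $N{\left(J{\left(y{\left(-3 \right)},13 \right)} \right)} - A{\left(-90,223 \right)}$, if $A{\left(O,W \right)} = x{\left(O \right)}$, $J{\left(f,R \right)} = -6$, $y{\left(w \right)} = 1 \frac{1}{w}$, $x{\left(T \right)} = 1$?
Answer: $\frac{1}{2} \approx 0.5$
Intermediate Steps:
$y{\left(w \right)} = \frac{1}{w}$
$A{\left(O,W \right)} = 1$
$N{\left(V \right)} = - \frac{V}{4}$
$N{\left(J{\left(y{\left(-3 \right)},13 \right)} \right)} - A{\left(-90,223 \right)} = \left(- \frac{1}{4}\right) \left(-6\right) - 1 = \frac{3}{2} - 1 = \frac{1}{2}$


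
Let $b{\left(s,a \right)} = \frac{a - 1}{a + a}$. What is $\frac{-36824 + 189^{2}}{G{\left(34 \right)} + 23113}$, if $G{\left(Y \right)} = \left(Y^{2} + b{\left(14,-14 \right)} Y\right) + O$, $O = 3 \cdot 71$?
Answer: $- \frac{15442}{343003} \approx -0.04502$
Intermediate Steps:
$O = 213$
$b{\left(s,a \right)} = \frac{-1 + a}{2 a}$
$G{\left(Y \right)} = 213 + Y^{2} + \frac{15 Y}{28}$ ($G{\left(Y \right)} = \left(Y^{2} + \frac{-1 - 14}{2 \left(-14\right)} Y\right) + 213 = \left(Y^{2} + \frac{1}{2} \left(- \frac{1}{14}\right) \left(-15\right) Y\right) + 213 = \left(Y^{2} + \frac{15 Y}{28}\right) + 213 = 213 + Y^{2} + \frac{15 Y}{28}$)
$\frac{-36824 + 189^{2}}{G{\left(34 \right)} + 23113} = \frac{-36824 + 189^{2}}{\left(213 + 34^{2} + \frac{15}{28} \cdot 34\right) + 23113} = \frac{-36824 + 35721}{\left(213 + 1156 + \frac{255}{14}\right) + 23113} = - \frac{1103}{\frac{19421}{14} + 23113} = - \frac{1103}{\frac{343003}{14}} = \left(-1103\right) \frac{14}{343003} = - \frac{15442}{343003}$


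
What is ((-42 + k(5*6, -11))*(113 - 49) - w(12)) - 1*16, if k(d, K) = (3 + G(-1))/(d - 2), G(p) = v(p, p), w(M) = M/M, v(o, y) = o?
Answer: -18903/7 ≈ -2700.4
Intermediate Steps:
w(M) = 1
G(p) = p
k(d, K) = 2/(-2 + d) (k(d, K) = (3 - 1)/(d - 2) = 2/(-2 + d))
((-42 + k(5*6, -11))*(113 - 49) - w(12)) - 1*16 = ((-42 + 2/(-2 + 5*6))*(113 - 49) - 1*1) - 1*16 = ((-42 + 2/(-2 + 30))*64 - 1) - 16 = ((-42 + 2/28)*64 - 1) - 16 = ((-42 + 2*(1/28))*64 - 1) - 16 = ((-42 + 1/14)*64 - 1) - 16 = (-587/14*64 - 1) - 16 = (-18784/7 - 1) - 16 = -18791/7 - 16 = -18903/7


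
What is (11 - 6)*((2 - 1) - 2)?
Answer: -5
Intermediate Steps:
(11 - 6)*((2 - 1) - 2) = 5*(1 - 2) = 5*(-1) = -5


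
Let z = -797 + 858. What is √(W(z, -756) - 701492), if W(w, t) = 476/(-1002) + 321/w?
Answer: I*√655171323817749/30561 ≈ 837.55*I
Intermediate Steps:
z = 61
W(w, t) = -238/501 + 321/w (W(w, t) = 476*(-1/1002) + 321/w = -238/501 + 321/w)
√(W(z, -756) - 701492) = √((-238/501 + 321/61) - 701492) = √(146303/30561 - 701492) = √(-21438150709/30561) = I*√655171323817749/30561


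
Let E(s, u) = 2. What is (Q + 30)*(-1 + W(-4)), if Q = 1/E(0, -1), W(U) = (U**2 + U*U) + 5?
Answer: 1098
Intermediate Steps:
W(U) = 5 + 2*U**2 (W(U) = (U**2 + U**2) + 5 = 2*U**2 + 5 = 5 + 2*U**2)
Q = 1/2 ≈ 0.50000
(Q + 30)*(-1 + W(-4)) = (1/2 + 30)*(-1 + (5 + 2*(-4)**2)) = 61*(-1 + (5 + 2*16))/2 = 61*(-1 + (5 + 32))/2 = 61*(-1 + 37)/2 = (61/2)*36 = 1098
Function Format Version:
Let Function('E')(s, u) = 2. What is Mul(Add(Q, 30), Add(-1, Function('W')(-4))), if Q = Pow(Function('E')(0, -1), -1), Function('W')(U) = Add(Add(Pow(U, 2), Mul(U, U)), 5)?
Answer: 1098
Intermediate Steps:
Function('W')(U) = Add(5, Mul(2, Pow(U, 2))) (Function('W')(U) = Add(Add(Pow(U, 2), Pow(U, 2)), 5) = Add(Mul(2, Pow(U, 2)), 5) = Add(5, Mul(2, Pow(U, 2))))
Q = Rational(1, 2) (Q = Pow(2, -1) = Rational(1, 2) ≈ 0.50000)
Mul(Add(Q, 30), Add(-1, Function('W')(-4))) = Mul(Add(Rational(1, 2), 30), Add(-1, Add(5, Mul(2, Pow(-4, 2))))) = Mul(Rational(61, 2), Add(-1, Add(5, Mul(2, 16)))) = Mul(Rational(61, 2), Add(-1, Add(5, 32))) = Mul(Rational(61, 2), Add(-1, 37)) = Mul(Rational(61, 2), 36) = 1098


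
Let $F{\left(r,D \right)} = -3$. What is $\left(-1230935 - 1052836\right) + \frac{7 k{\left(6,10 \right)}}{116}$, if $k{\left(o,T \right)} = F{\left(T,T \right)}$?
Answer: $- \frac{264917457}{116} \approx -2.2838 \cdot 10^{6}$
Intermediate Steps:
$k{\left(o,T \right)} = -3$
$\left(-1230935 - 1052836\right) + \frac{7 k{\left(6,10 \right)}}{116} = \left(-1230935 - 1052836\right) + \frac{7 \left(-3\right)}{116} = -2283771 - \frac{21}{116} = - \frac{264917457}{116}$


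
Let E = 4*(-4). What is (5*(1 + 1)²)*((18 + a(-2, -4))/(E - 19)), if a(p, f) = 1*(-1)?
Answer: -68/7 ≈ -9.7143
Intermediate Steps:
a(p, f) = -1
E = -16
(5*(1 + 1)²)*((18 + a(-2, -4))/(E - 19)) = (5*(1 + 1)²)*((18 - 1)/(-16 - 19)) = (5*2²)*(17/(-35)) = (5*4)*(17*(-1/35)) = 20*(-17/35) = -68/7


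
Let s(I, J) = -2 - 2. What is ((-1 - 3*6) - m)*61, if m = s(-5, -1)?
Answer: -915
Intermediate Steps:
s(I, J) = -4
m = -4
((-1 - 3*6) - m)*61 = ((-1 - 3*6) - 1*(-4))*61 = ((-1 - 18) + 4)*61 = (-19 + 4)*61 = -15*61 = -915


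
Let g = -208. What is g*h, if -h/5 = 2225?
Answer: 2314000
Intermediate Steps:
h = -11125 (h = -5*2225 = -11125)
g*h = -208*(-11125) = 2314000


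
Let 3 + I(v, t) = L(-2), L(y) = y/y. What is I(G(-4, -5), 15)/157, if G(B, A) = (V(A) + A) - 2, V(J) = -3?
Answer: -2/157 ≈ -0.012739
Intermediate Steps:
L(y) = 1
G(B, A) = -5 + A (G(B, A) = (-3 + A) - 2 = -5 + A)
I(v, t) = -2 (I(v, t) = -3 + 1 = -2)
I(G(-4, -5), 15)/157 = -2/157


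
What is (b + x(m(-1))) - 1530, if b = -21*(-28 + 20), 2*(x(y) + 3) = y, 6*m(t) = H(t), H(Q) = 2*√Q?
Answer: -1365 + I/6 ≈ -1365.0 + 0.16667*I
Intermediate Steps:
m(t) = √t/3 (m(t) = (2*√t)/6 = √t/3)
x(y) = -3 + y/2
b = 168 (b = -21*(-8) = 168)
(b + x(m(-1))) - 1530 = (168 + (-3 + (√(-1)/3)/2)) - 1530 = (168 + (-3 + (I/3)/2)) - 1530 = (168 + (-3 + I/6)) - 1530 = (165 + I/6) - 1530 = -1365 + I/6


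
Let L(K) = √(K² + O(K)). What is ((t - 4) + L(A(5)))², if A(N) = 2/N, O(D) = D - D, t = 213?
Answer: 1096209/25 ≈ 43848.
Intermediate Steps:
O(D) = 0
L(K) = √(K²) (L(K) = √(K² + 0) = √(K²))
((t - 4) + L(A(5)))² = ((213 - 4) + √((2/5)²))² = (209 + √((2*(⅕))²))² = (209 + √((⅖)²))² = (209 + √(4/25))² = (209 + ⅖)² = (1047/5)² = 1096209/25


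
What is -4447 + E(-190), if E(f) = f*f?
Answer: 31653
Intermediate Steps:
E(f) = f**2
-4447 + E(-190) = -4447 + (-190)**2 = -4447 + 36100 = 31653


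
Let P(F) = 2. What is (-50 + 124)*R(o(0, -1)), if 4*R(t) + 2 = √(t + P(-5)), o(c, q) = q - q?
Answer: -37 + 37*√2/2 ≈ -10.837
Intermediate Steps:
o(c, q) = 0
R(t) = -½ + √(2 + t)/4 (R(t) = -½ + √(t + 2)/4 = -½ + √(2 + t)/4)
(-50 + 124)*R(o(0, -1)) = (-50 + 124)*(-½ + √(2 + 0)/4) = 74*(-½ + √2/4) = -37 + 37*√2/2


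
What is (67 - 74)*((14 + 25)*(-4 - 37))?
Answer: 11193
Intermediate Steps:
(67 - 74)*((14 + 25)*(-4 - 37)) = -273*(-41) = -7*(-1599) = 11193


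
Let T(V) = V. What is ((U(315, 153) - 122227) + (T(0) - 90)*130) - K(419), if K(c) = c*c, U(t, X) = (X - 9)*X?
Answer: -287456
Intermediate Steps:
U(t, X) = X*(-9 + X) (U(t, X) = (-9 + X)*X = X*(-9 + X))
K(c) = c**2
((U(315, 153) - 122227) + (T(0) - 90)*130) - K(419) = ((153*(-9 + 153) - 122227) + (0 - 90)*130) - 1*419**2 = ((153*144 - 122227) - 90*130) - 1*175561 = ((22032 - 122227) - 11700) - 175561 = (-100195 - 11700) - 175561 = -111895 - 175561 = -287456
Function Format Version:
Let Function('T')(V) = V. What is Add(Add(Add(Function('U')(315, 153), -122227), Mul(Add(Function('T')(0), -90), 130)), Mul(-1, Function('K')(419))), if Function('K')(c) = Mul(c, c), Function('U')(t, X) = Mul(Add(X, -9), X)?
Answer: -287456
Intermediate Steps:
Function('U')(t, X) = Mul(X, Add(-9, X)) (Function('U')(t, X) = Mul(Add(-9, X), X) = Mul(X, Add(-9, X)))
Function('K')(c) = Pow(c, 2)
Add(Add(Add(Function('U')(315, 153), -122227), Mul(Add(Function('T')(0), -90), 130)), Mul(-1, Function('K')(419))) = Add(Add(Add(Mul(153, Add(-9, 153)), -122227), Mul(Add(0, -90), 130)), Mul(-1, Pow(419, 2))) = Add(Add(Add(Mul(153, 144), -122227), Mul(-90, 130)), Mul(-1, 175561)) = Add(Add(Add(22032, -122227), -11700), -175561) = Add(Add(-100195, -11700), -175561) = Add(-111895, -175561) = -287456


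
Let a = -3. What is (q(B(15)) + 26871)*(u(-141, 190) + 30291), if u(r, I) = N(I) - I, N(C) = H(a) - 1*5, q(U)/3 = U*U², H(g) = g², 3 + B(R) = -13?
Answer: 439021215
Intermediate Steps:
B(R) = -16 (B(R) = -3 - 13 = -16)
q(U) = 3*U³ (q(U) = 3*(U*U²) = 3*U³)
N(C) = 4 (N(C) = (-3)² - 1*5 = 9 - 5 = 4)
u(r, I) = 4 - I
(q(B(15)) + 26871)*(u(-141, 190) + 30291) = (3*(-16)³ + 26871)*((4 - 1*190) + 30291) = (3*(-4096) + 26871)*((4 - 190) + 30291) = (-12288 + 26871)*(-186 + 30291) = 14583*30105 = 439021215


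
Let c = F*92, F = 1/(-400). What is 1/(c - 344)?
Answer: -100/34423 ≈ -0.0029050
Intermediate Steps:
F = -1/400 ≈ -0.0025000
c = -23/100 (c = -1/400*92 = -23/100 ≈ -0.23000)
1/(c - 344) = 1/(-23/100 - 344) = 1/(-34423/100) = -100/34423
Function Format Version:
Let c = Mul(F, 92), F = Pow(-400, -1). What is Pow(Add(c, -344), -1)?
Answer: Rational(-100, 34423) ≈ -0.0029050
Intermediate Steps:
F = Rational(-1, 400) ≈ -0.0025000
c = Rational(-23, 100) (c = Mul(Rational(-1, 400), 92) = Rational(-23, 100) ≈ -0.23000)
Pow(Add(c, -344), -1) = Pow(Add(Rational(-23, 100), -344), -1) = Pow(Rational(-34423, 100), -1) = Rational(-100, 34423)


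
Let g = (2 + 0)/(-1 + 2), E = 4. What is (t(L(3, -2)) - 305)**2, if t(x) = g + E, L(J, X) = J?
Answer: 89401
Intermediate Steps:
g = 2 (g = 2/1 = 2*1 = 2)
t(x) = 6 (t(x) = 2 + 4 = 6)
(t(L(3, -2)) - 305)**2 = (6 - 305)**2 = (-299)**2 = 89401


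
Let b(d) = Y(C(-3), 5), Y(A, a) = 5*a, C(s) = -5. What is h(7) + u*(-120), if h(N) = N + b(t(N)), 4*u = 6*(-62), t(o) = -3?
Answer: 11192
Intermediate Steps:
u = -93 (u = (6*(-62))/4 = (¼)*(-372) = -93)
b(d) = 25 (b(d) = 5*5 = 25)
h(N) = 25 + N (h(N) = N + 25 = 25 + N)
h(7) + u*(-120) = (25 + 7) - 93*(-120) = 32 + 11160 = 11192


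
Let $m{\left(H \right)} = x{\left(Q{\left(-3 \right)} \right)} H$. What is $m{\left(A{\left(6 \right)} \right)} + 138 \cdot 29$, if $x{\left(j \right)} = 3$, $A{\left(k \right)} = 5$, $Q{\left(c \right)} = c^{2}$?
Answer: $4017$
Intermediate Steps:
$m{\left(H \right)} = 3 H$
$m{\left(A{\left(6 \right)} \right)} + 138 \cdot 29 = 3 \cdot 5 + 138 \cdot 29 = 15 + 4002 = 4017$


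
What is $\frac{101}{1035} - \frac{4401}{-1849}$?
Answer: $\frac{4741784}{1913715} \approx 2.4778$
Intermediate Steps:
$\frac{101}{1035} - \frac{4401}{-1849} = 101 \cdot \frac{1}{1035} - - \frac{4401}{1849} = \frac{101}{1035} + \frac{4401}{1849} = \frac{4741784}{1913715}$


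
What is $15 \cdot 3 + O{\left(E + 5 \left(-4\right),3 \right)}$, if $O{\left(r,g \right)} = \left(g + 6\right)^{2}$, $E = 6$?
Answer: $126$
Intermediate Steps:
$O{\left(r,g \right)} = \left(6 + g\right)^{2}$
$15 \cdot 3 + O{\left(E + 5 \left(-4\right),3 \right)} = 15 \cdot 3 + \left(6 + 3\right)^{2} = 45 + 9^{2} = 45 + 81 = 126$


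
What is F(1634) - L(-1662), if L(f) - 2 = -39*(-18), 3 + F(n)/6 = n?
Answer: 9082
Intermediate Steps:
F(n) = -18 + 6*n
L(f) = 704 (L(f) = 2 - 39*(-18) = 2 + 702 = 704)
F(1634) - L(-1662) = (-18 + 6*1634) - 1*704 = (-18 + 9804) - 704 = 9786 - 704 = 9082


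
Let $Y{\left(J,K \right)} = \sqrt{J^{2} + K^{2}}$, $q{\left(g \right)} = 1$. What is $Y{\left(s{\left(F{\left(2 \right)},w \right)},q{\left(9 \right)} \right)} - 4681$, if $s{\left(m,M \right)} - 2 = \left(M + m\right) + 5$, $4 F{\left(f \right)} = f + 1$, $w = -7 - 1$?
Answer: $-4681 + \frac{\sqrt{17}}{4} \approx -4680.0$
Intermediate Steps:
$w = -8$ ($w = -7 - 1 = -8$)
$F{\left(f \right)} = \frac{1}{4} + \frac{f}{4}$ ($F{\left(f \right)} = \frac{f + 1}{4} = \frac{1 + f}{4} = \frac{1}{4} + \frac{f}{4}$)
$s{\left(m,M \right)} = 7 + M + m$ ($s{\left(m,M \right)} = 2 + \left(\left(M + m\right) + 5\right) = 2 + \left(5 + M + m\right) = 7 + M + m$)
$Y{\left(s{\left(F{\left(2 \right)},w \right)},q{\left(9 \right)} \right)} - 4681 = \sqrt{\left(7 - 8 + \left(\frac{1}{4} + \frac{1}{4} \cdot 2\right)\right)^{2} + 1^{2}} - 4681 = \sqrt{\left(7 - 8 + \left(\frac{1}{4} + \frac{1}{2}\right)\right)^{2} + 1} - 4681 = \sqrt{\left(7 - 8 + \frac{3}{4}\right)^{2} + 1} - 4681 = \sqrt{\left(- \frac{1}{4}\right)^{2} + 1} - 4681 = \sqrt{\frac{1}{16} + 1} - 4681 = \sqrt{\frac{17}{16}} - 4681 = \frac{\sqrt{17}}{4} - 4681 = -4681 + \frac{\sqrt{17}}{4}$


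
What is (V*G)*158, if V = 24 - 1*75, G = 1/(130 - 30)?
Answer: -4029/50 ≈ -80.580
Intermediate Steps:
G = 1/100 ≈ 0.010000
V = -51 (V = 24 - 75 = -51)
(V*G)*158 = -51*1/100*158 = -51/100*158 = -4029/50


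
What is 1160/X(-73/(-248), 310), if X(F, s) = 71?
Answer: 1160/71 ≈ 16.338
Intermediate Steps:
1160/X(-73/(-248), 310) = 1160/71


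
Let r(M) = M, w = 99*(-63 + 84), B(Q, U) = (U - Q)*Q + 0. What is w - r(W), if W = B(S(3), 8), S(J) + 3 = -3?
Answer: 2163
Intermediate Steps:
S(J) = -6 (S(J) = -3 - 3 = -6)
B(Q, U) = Q*(U - Q) (B(Q, U) = Q*(U - Q) + 0 = Q*(U - Q))
W = -84 (W = -6*(8 - 1*(-6)) = -6*(8 + 6) = -6*14 = -84)
w = 2079 (w = 99*21 = 2079)
w - r(W) = 2079 - 1*(-84) = 2079 + 84 = 2163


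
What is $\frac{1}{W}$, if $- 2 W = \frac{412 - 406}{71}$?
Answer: $- \frac{71}{3} \approx -23.667$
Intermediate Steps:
$W = - \frac{3}{71}$ ($W = - \frac{\left(412 - 406\right) \frac{1}{71}}{2} = - \frac{6 \cdot \frac{1}{71}}{2} = \left(- \frac{1}{2}\right) \frac{6}{71} = - \frac{3}{71} \approx -0.042253$)
$\frac{1}{W} = \frac{1}{- \frac{3}{71}} = - \frac{71}{3}$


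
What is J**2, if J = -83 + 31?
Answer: 2704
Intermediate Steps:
J = -52
J**2 = (-52)**2 = 2704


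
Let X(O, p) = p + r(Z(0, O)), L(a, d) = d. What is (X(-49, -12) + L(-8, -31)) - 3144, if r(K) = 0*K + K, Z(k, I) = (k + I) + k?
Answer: -3236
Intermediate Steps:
Z(k, I) = I + 2*k (Z(k, I) = (I + k) + k = I + 2*k)
r(K) = K (r(K) = 0 + K = K)
X(O, p) = O + p (X(O, p) = p + (O + 2*0) = p + (O + 0) = p + O = O + p)
(X(-49, -12) + L(-8, -31)) - 3144 = ((-49 - 12) - 31) - 3144 = (-61 - 31) - 3144 = -92 - 3144 = -3236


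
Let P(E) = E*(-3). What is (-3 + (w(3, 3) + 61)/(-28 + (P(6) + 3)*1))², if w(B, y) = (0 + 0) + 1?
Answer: 36481/1849 ≈ 19.730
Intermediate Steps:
w(B, y) = 1 (w(B, y) = 0 + 1 = 1)
P(E) = -3*E
(-3 + (w(3, 3) + 61)/(-28 + (P(6) + 3)*1))² = (-3 + (1 + 61)/(-28 + (-3*6 + 3)*1))² = (-3 + 62/(-28 + (-18 + 3)*1))² = (-3 + 62/(-28 - 15*1))² = (-3 + 62/(-28 - 15))² = (-3 + 62/(-43))² = (-3 + 62*(-1/43))² = (-3 - 62/43)² = (-191/43)² = 36481/1849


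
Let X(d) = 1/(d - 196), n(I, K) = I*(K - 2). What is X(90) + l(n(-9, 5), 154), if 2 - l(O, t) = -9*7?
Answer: 6889/106 ≈ 64.991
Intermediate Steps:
n(I, K) = I*(-2 + K)
l(O, t) = 65 (l(O, t) = 2 - (-9)*7 = 2 - 1*(-63) = 2 + 63 = 65)
X(d) = 1/(-196 + d)
X(90) + l(n(-9, 5), 154) = 1/(-196 + 90) + 65 = 1/(-106) + 65 = -1/106 + 65 = 6889/106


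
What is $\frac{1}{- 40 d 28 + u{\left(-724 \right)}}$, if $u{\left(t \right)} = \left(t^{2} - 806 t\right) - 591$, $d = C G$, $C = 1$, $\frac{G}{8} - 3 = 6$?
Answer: $\frac{1}{1026489} \approx 9.7419 \cdot 10^{-7}$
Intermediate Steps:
$G = 72$ ($G = 24 + 8 \cdot 6 = 24 + 48 = 72$)
$d = 72$ ($d = 1 \cdot 72 = 72$)
$u{\left(t \right)} = -591 + t^{2} - 806 t$
$\frac{1}{- 40 d 28 + u{\left(-724 \right)}} = \frac{1}{\left(-40\right) 72 \cdot 28 - \left(-582953 - 524176\right)} = \frac{1}{\left(-2880\right) 28 + \left(-591 + 524176 + 583544\right)} = \frac{1}{-80640 + 1107129} = \frac{1}{1026489}$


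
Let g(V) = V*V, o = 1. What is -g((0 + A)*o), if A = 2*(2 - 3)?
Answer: -4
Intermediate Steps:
A = -2 (A = 2*(-1) = -2)
g(V) = V²
-g((0 + A)*o) = -((0 - 2)*1)² = -(-2*1)² = -1*(-2)² = -1*4 = -4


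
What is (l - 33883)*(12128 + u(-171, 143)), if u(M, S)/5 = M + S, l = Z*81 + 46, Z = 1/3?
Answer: -405314280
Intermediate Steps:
Z = 1/3 ≈ 0.33333
l = 73 (l = (1/3)*81 + 46 = 27 + 46 = 73)
u(M, S) = 5*M + 5*S (u(M, S) = 5*(M + S) = 5*M + 5*S)
(l - 33883)*(12128 + u(-171, 143)) = (73 - 33883)*(12128 + (5*(-171) + 5*143)) = -33810*(12128 + (-855 + 715)) = -33810*(12128 - 140) = -33810*11988 = -405314280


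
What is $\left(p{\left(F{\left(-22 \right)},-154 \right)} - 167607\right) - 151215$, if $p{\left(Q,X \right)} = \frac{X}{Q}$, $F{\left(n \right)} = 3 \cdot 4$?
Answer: $- \frac{1913009}{6} \approx -3.1884 \cdot 10^{5}$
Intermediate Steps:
$F{\left(n \right)} = 12$
$\left(p{\left(F{\left(-22 \right)},-154 \right)} - 167607\right) - 151215 = \left(- \frac{154}{12} - 167607\right) - 151215 = \left(\left(-154\right) \frac{1}{12} - 167607\right) - 151215 = \left(- \frac{77}{6} - 167607\right) - 151215 = - \frac{1005719}{6} - 151215 = - \frac{1913009}{6}$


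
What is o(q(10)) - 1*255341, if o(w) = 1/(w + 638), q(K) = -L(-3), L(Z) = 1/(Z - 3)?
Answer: -977700683/3829 ≈ -2.5534e+5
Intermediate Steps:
L(Z) = 1/(-3 + Z)
q(K) = 1/6 (q(K) = -1/(-3 - 3) = -1/(-6) = -1*(-1/6) = 1/6)
o(w) = 1/(638 + w)
o(q(10)) - 1*255341 = 1/(638 + 1/6) - 1*255341 = 1/(3829/6) - 255341 = 6/3829 - 255341 = -977700683/3829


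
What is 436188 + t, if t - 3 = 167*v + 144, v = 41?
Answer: 443182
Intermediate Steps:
t = 6994 (t = 3 + (167*41 + 144) = 3 + (6847 + 144) = 3 + 6991 = 6994)
436188 + t = 436188 + 6994 = 443182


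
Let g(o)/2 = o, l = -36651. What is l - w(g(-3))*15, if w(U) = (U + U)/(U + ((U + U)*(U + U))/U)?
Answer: -36657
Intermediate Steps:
g(o) = 2*o
w(U) = 2/5 (w(U) = (2*U)/(U + ((2*U)*(2*U))/U) = (2*U)/(U + (4*U**2)/U) = (2*U)/(U + 4*U) = (2*U)/((5*U)) = (2*U)*(1/(5*U)) = 2/5)
l - w(g(-3))*15 = -36651 - 2*15/5 = -36651 - 1*6 = -36651 - 6 = -36657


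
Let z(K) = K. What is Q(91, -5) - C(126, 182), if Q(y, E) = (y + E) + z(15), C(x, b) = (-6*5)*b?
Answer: 5561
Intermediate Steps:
C(x, b) = -30*b
Q(y, E) = 15 + E + y (Q(y, E) = (y + E) + 15 = (E + y) + 15 = 15 + E + y)
Q(91, -5) - C(126, 182) = (15 - 5 + 91) - (-30)*182 = 101 - 1*(-5460) = 101 + 5460 = 5561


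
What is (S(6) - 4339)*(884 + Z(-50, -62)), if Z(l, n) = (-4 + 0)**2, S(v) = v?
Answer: -3899700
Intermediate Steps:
Z(l, n) = 16 (Z(l, n) = (-4)**2 = 16)
(S(6) - 4339)*(884 + Z(-50, -62)) = (6 - 4339)*(884 + 16) = -4333*900 = -3899700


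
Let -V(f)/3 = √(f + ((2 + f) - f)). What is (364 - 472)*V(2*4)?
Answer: 324*√10 ≈ 1024.6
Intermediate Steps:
V(f) = -3*√(2 + f) (V(f) = -3*√(f + ((2 + f) - f)) = -3*√(f + 2) = -3*√(2 + f))
(364 - 472)*V(2*4) = (364 - 472)*(-3*√(2 + 2*4)) = -(-324)*√(2 + 8) = -(-324)*√10 = 324*√10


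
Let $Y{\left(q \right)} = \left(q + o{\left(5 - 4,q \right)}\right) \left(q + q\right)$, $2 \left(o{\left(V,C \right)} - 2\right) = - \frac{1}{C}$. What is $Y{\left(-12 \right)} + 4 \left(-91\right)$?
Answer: $-125$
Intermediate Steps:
$o{\left(V,C \right)} = 2 - \frac{1}{2 C}$ ($o{\left(V,C \right)} = 2 + \frac{\left(-1\right) \frac{1}{C}}{2} = 2 - \frac{1}{2 C}$)
$Y{\left(q \right)} = 2 q \left(2 + q - \frac{1}{2 q}\right)$ ($Y{\left(q \right)} = \left(q + \left(2 - \frac{1}{2 q}\right)\right) \left(q + q\right) = \left(2 + q - \frac{1}{2 q}\right) 2 q = 2 q \left(2 + q - \frac{1}{2 q}\right)$)
$Y{\left(-12 \right)} + 4 \left(-91\right) = \left(-1 + 2 \left(-12\right)^{2} + 4 \left(-12\right)\right) + 4 \left(-91\right) = \left(-1 + 2 \cdot 144 - 48\right) - 364 = \left(-1 + 288 - 48\right) - 364 = 239 - 364 = -125$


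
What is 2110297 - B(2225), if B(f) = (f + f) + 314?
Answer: 2105533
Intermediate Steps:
B(f) = 314 + 2*f (B(f) = 2*f + 314 = 314 + 2*f)
2110297 - B(2225) = 2110297 - (314 + 2*2225) = 2110297 - (314 + 4450) = 2110297 - 1*4764 = 2110297 - 4764 = 2105533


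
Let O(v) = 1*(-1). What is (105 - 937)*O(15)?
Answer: 832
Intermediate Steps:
O(v) = -1
(105 - 937)*O(15) = (105 - 937)*(-1) = -832*(-1) = 832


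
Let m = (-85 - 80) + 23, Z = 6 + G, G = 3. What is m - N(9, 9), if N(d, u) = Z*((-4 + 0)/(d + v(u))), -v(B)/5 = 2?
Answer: -178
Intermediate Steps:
v(B) = -10 (v(B) = -5*2 = -10)
Z = 9 (Z = 6 + 3 = 9)
N(d, u) = -36/(-10 + d) (N(d, u) = 9*((-4 + 0)/(d - 10)) = 9*(-4/(-10 + d)) = -36/(-10 + d))
m = -142 (m = -165 + 23 = -142)
m - N(9, 9) = -142 - (-36)/(-10 + 9) = -142 - (-36)/(-1) = -142 - (-36)*(-1) = -142 - 1*36 = -142 - 36 = -178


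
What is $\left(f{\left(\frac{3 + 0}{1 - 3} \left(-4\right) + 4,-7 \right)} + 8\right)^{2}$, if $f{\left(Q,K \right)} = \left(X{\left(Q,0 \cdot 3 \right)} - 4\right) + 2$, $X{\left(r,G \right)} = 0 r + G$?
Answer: $36$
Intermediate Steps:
$X{\left(r,G \right)} = G$ ($X{\left(r,G \right)} = 0 + G = G$)
$f{\left(Q,K \right)} = -2$ ($f{\left(Q,K \right)} = \left(0 \cdot 3 - 4\right) + 2 = \left(0 - 4\right) + 2 = -4 + 2 = -2$)
$\left(f{\left(\frac{3 + 0}{1 - 3} \left(-4\right) + 4,-7 \right)} + 8\right)^{2} = \left(-2 + 8\right)^{2} = 6^{2} = 36$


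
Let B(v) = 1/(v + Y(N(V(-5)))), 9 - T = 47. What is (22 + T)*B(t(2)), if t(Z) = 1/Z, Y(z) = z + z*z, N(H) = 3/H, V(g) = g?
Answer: -800/13 ≈ -61.538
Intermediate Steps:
T = -38 (T = 9 - 1*47 = 9 - 47 = -38)
Y(z) = z + z**2
t(Z) = 1/Z
B(v) = 1/(-6/25 + v) (B(v) = 1/(v + (3/(-5))*(1 + 3/(-5))) = 1/(v + (3*(-1/5))*(1 + 3*(-1/5))) = 1/(v - 3*(1 - 3/5)/5) = 1/(v - 3/5*2/5) = 1/(v - 6/25) = 1/(-6/25 + v))
(22 + T)*B(t(2)) = (22 - 38)*(25/(-6 + 25/2)) = -400/(-6 + 25*(1/2)) = -400/(-6 + 25/2) = -400/13/2 = -400*2/13 = -16*50/13 = -800/13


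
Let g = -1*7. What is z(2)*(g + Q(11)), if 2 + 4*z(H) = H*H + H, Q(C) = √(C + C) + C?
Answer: 4 + √22 ≈ 8.6904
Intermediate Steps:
Q(C) = C + √2*√C (Q(C) = √(2*C) + C = √2*√C + C = C + √2*√C)
z(H) = -½ + H/4 + H²/4 (z(H) = -½ + (H*H + H)/4 = -½ + (H² + H)/4 = -½ + (H + H²)/4 = -½ + (H/4 + H²/4) = -½ + H/4 + H²/4)
g = -7
z(2)*(g + Q(11)) = (-½ + (¼)*2 + (¼)*2²)*(-7 + (11 + √2*√11)) = (-½ + ½ + (¼)*4)*(-7 + (11 + √22)) = (-½ + ½ + 1)*(4 + √22) = 1*(4 + √22) = 4 + √22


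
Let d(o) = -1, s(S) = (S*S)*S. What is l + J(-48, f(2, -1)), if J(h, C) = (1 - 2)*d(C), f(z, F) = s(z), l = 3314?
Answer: 3315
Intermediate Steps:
s(S) = S**3 (s(S) = S**2*S = S**3)
f(z, F) = z**3
J(h, C) = 1 (J(h, C) = (1 - 2)*(-1) = -1*(-1) = 1)
l + J(-48, f(2, -1)) = 3314 + 1 = 3315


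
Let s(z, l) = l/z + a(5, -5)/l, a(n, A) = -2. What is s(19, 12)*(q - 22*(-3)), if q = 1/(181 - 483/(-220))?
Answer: 70495777/2297271 ≈ 30.687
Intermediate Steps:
s(z, l) = -2/l + l/z (s(z, l) = l/z - 2/l = -2/l + l/z)
q = 220/40303 (q = 1/(181 - 483*(-1/220)) = 1/(181 + 483/220) = 1/(40303/220) = 220/40303 ≈ 0.0054587)
s(19, 12)*(q - 22*(-3)) = (-2/12 + 12/19)*(220/40303 - 22*(-3)) = (-2*1/12 + 12*(1/19))*(220/40303 + 66) = (-⅙ + 12/19)*(2660218/40303) = (53/114)*(2660218/40303) = 70495777/2297271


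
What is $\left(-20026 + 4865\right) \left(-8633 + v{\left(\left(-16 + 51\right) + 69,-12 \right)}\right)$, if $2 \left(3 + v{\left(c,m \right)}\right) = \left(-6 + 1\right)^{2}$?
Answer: $\frac{261481767}{2} \approx 1.3074 \cdot 10^{8}$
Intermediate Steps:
$v{\left(c,m \right)} = \frac{19}{2}$ ($v{\left(c,m \right)} = -3 + \frac{\left(-6 + 1\right)^{2}}{2} = -3 + \frac{\left(-5\right)^{2}}{2} = -3 + \frac{1}{2} \cdot 25 = -3 + \frac{25}{2} = \frac{19}{2}$)
$\left(-20026 + 4865\right) \left(-8633 + v{\left(\left(-16 + 51\right) + 69,-12 \right)}\right) = \left(-20026 + 4865\right) \left(-8633 + \frac{19}{2}\right) = \left(-15161\right) \left(- \frac{17247}{2}\right) = \frac{261481767}{2}$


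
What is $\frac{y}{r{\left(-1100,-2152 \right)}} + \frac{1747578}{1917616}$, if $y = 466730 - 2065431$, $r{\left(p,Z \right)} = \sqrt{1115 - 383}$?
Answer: $\frac{873789}{958808} - \frac{1598701 \sqrt{183}}{366} \approx -59089.0$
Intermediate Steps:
$r{\left(p,Z \right)} = 2 \sqrt{183}$ ($r{\left(p,Z \right)} = \sqrt{732} = 2 \sqrt{183}$)
$y = -1598701$
$\frac{y}{r{\left(-1100,-2152 \right)}} + \frac{1747578}{1917616} = - \frac{1598701}{2 \sqrt{183}} + \frac{1747578}{1917616} = - 1598701 \frac{\sqrt{183}}{366} + 1747578 \cdot \frac{1}{1917616} = - \frac{1598701 \sqrt{183}}{366} + \frac{873789}{958808} = \frac{873789}{958808} - \frac{1598701 \sqrt{183}}{366}$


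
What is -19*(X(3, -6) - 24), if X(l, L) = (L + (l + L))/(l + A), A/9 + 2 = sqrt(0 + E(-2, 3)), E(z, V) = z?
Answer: 19323/43 - 171*I*sqrt(2)/43 ≈ 449.37 - 5.624*I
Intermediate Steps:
A = -18 + 9*I*sqrt(2) (A = -18 + 9*sqrt(0 - 2) = -18 + 9*sqrt(-2) = -18 + 9*(I*sqrt(2)) = -18 + 9*I*sqrt(2) ≈ -18.0 + 12.728*I)
X(l, L) = (l + 2*L)/(-18 + l + 9*I*sqrt(2)) (X(l, L) = (L + (l + L))/(l + (-18 + 9*I*sqrt(2))) = (L + (L + l))/(-18 + l + 9*I*sqrt(2)) = (l + 2*L)/(-18 + l + 9*I*sqrt(2)))
-19*(X(3, -6) - 24) = -19*((3 + 2*(-6))/(-18 + 3 + 9*I*sqrt(2)) - 24) = -19*((3 - 12)/(-15 + 9*I*sqrt(2)) - 24) = -19*(-9/(-15 + 9*I*sqrt(2)) - 24) = -19*(-24 - 9/(-15 + 9*I*sqrt(2))) = 456 + 171/(-15 + 9*I*sqrt(2))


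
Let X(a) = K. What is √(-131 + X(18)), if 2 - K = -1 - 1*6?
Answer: I*√122 ≈ 11.045*I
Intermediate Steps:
K = 9 (K = 2 - (-1 - 1*6) = 2 - (-1 - 6) = 2 - 1*(-7) = 2 + 7 = 9)
X(a) = 9
√(-131 + X(18)) = √(-131 + 9) = √(-122) = I*√122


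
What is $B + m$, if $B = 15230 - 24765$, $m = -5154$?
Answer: $-14689$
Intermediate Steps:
$B = -9535$ ($B = 15230 - 24765 = -9535$)
$B + m = -9535 - 5154 = -14689$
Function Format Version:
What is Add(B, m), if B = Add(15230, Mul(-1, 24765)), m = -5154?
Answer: -14689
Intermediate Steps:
B = -9535 (B = Add(15230, -24765) = -9535)
Add(B, m) = Add(-9535, -5154) = -14689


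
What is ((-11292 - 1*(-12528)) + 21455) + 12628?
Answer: 35319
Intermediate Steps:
((-11292 - 1*(-12528)) + 21455) + 12628 = ((-11292 + 12528) + 21455) + 12628 = (1236 + 21455) + 12628 = 22691 + 12628 = 35319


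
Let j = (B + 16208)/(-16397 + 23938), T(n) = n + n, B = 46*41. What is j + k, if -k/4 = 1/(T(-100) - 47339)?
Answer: 860200830/358491599 ≈ 2.3995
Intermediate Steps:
B = 1886
T(n) = 2*n
k = 4/47539 (k = -4/(2*(-100) - 47339) = -4/(-200 - 47339) = -4/(-47539) = -4*(-1/47539) = 4/47539 ≈ 8.4141e-5)
j = 18094/7541 (j = (1886 + 16208)/(-16397 + 23938) = 18094/7541 ≈ 2.3994)
j + k = 18094/7541 + 4/47539 = 860200830/358491599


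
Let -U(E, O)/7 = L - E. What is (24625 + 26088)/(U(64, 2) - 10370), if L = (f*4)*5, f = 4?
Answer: -50713/10482 ≈ -4.8381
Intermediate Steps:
L = 80 (L = (4*4)*5 = 16*5 = 80)
U(E, O) = -560 + 7*E (U(E, O) = -7*(80 - E) = -560 + 7*E)
(24625 + 26088)/(U(64, 2) - 10370) = (24625 + 26088)/((-560 + 7*64) - 10370) = 50713/((-560 + 448) - 10370) = 50713/(-112 - 10370) = 50713/(-10482) = 50713*(-1/10482) = -50713/10482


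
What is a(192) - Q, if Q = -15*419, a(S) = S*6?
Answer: 7437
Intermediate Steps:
a(S) = 6*S
Q = -6285
a(192) - Q = 6*192 - 1*(-6285) = 1152 + 6285 = 7437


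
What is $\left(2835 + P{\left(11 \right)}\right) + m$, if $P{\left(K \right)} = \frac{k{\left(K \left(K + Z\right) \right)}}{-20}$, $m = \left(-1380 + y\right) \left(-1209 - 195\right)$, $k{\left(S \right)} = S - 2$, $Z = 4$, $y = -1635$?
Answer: $\frac{84717737}{20} \approx 4.2359 \cdot 10^{6}$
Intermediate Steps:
$k{\left(S \right)} = -2 + S$
$m = 4233060$ ($m = \left(-1380 - 1635\right) \left(-1209 - 195\right) = \left(-3015\right) \left(-1404\right) = 4233060$)
$P{\left(K \right)} = \frac{1}{10} - \frac{K \left(4 + K\right)}{20}$ ($P{\left(K \right)} = \frac{-2 + K \left(K + 4\right)}{-20} = \left(-2 + K \left(4 + K\right)\right) \left(- \frac{1}{20}\right) = \frac{1}{10} - \frac{K \left(4 + K\right)}{20}$)
$\left(2835 + P{\left(11 \right)}\right) + m = \left(2835 + \left(\frac{1}{10} - \frac{11 \left(4 + 11\right)}{20}\right)\right) + 4233060 = \left(2835 + \left(\frac{1}{10} - \frac{11}{20} \cdot 15\right)\right) + 4233060 = \left(2835 + \left(\frac{1}{10} - \frac{33}{4}\right)\right) + 4233060 = \left(2835 - \frac{163}{20}\right) + 4233060 = \frac{56537}{20} + 4233060 = \frac{84717737}{20}$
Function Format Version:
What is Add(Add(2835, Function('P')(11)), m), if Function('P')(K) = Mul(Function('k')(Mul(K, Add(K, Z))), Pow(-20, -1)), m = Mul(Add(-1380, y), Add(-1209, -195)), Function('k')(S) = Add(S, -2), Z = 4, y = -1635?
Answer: Rational(84717737, 20) ≈ 4.2359e+6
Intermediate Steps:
Function('k')(S) = Add(-2, S)
m = 4233060 (m = Mul(Add(-1380, -1635), Add(-1209, -195)) = Mul(-3015, -1404) = 4233060)
Function('P')(K) = Add(Rational(1, 10), Mul(Rational(-1, 20), K, Add(4, K))) (Function('P')(K) = Mul(Add(-2, Mul(K, Add(K, 4))), Pow(-20, -1)) = Mul(Add(-2, Mul(K, Add(4, K))), Rational(-1, 20)) = Add(Rational(1, 10), Mul(Rational(-1, 20), K, Add(4, K))))
Add(Add(2835, Function('P')(11)), m) = Add(Add(2835, Add(Rational(1, 10), Mul(Rational(-1, 20), 11, Add(4, 11)))), 4233060) = Add(Add(2835, Add(Rational(1, 10), Mul(Rational(-1, 20), 11, 15))), 4233060) = Add(Add(2835, Add(Rational(1, 10), Rational(-33, 4))), 4233060) = Add(Add(2835, Rational(-163, 20)), 4233060) = Add(Rational(56537, 20), 4233060) = Rational(84717737, 20)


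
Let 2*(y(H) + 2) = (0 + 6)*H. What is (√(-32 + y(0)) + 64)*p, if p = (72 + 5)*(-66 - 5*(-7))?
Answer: -152768 - 2387*I*√34 ≈ -1.5277e+5 - 13918.0*I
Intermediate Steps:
y(H) = -2 + 3*H (y(H) = -2 + ((0 + 6)*H)/2 = -2 + (6*H)/2 = -2 + 3*H)
p = -2387 (p = 77*(-66 + 35) = 77*(-31) = -2387)
(√(-32 + y(0)) + 64)*p = (√(-32 + (-2 + 3*0)) + 64)*(-2387) = (√(-32 + (-2 + 0)) + 64)*(-2387) = (√(-32 - 2) + 64)*(-2387) = (√(-34) + 64)*(-2387) = (I*√34 + 64)*(-2387) = (64 + I*√34)*(-2387) = -152768 - 2387*I*√34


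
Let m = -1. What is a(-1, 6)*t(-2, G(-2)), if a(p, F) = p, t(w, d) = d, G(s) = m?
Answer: 1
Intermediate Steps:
G(s) = -1
a(-1, 6)*t(-2, G(-2)) = -1*(-1) = 1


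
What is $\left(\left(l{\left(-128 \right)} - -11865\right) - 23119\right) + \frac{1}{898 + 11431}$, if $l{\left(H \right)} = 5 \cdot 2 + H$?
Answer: $- \frac{140205387}{12329} \approx -11372.0$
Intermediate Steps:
$l{\left(H \right)} = 10 + H$
$\left(\left(l{\left(-128 \right)} - -11865\right) - 23119\right) + \frac{1}{898 + 11431} = \left(\left(\left(10 - 128\right) - -11865\right) - 23119\right) + \frac{1}{898 + 11431} = \left(\left(-118 + 11865\right) - 23119\right) + \frac{1}{12329} = \left(11747 - 23119\right) + \frac{1}{12329} = -11372 + \frac{1}{12329} = - \frac{140205387}{12329}$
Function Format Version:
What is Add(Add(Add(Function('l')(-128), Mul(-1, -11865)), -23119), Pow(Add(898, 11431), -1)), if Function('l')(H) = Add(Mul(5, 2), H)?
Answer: Rational(-140205387, 12329) ≈ -11372.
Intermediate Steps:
Function('l')(H) = Add(10, H)
Add(Add(Add(Function('l')(-128), Mul(-1, -11865)), -23119), Pow(Add(898, 11431), -1)) = Add(Add(Add(Add(10, -128), Mul(-1, -11865)), -23119), Pow(Add(898, 11431), -1)) = Add(Add(Add(-118, 11865), -23119), Pow(12329, -1)) = Add(Add(11747, -23119), Rational(1, 12329)) = Add(-11372, Rational(1, 12329)) = Rational(-140205387, 12329)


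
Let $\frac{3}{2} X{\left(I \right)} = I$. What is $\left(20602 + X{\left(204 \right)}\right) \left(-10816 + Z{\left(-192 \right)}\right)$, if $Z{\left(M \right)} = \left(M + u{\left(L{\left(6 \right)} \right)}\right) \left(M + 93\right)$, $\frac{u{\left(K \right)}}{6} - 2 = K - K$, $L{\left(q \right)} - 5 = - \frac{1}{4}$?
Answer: $145248952$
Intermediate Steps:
$L{\left(q \right)} = \frac{19}{4}$ ($L{\left(q \right)} = 5 - \frac{1}{4} = \frac{19}{4}$)
$X{\left(I \right)} = \frac{2 I}{3}$
$u{\left(K \right)} = 12$ ($u{\left(K \right)} = 12 + 6 \left(K - K\right) = 12 + 6 \cdot 0 = 12 + 0 = 12$)
$Z{\left(M \right)} = \left(12 + M\right) \left(93 + M\right)$ ($Z{\left(M \right)} = \left(M + 12\right) \left(M + 93\right) = \left(12 + M\right) \left(93 + M\right)$)
$\left(20602 + X{\left(204 \right)}\right) \left(-10816 + Z{\left(-192 \right)}\right) = \left(20602 + \frac{2}{3} \cdot 204\right) \left(-10816 + \left(1116 + \left(-192\right)^{2} + 105 \left(-192\right)\right)\right) = \left(20602 + 136\right) \left(-10816 + \left(1116 + 36864 - 20160\right)\right) = 20738 \left(-10816 + 17820\right) = 20738 \cdot 7004 = 145248952$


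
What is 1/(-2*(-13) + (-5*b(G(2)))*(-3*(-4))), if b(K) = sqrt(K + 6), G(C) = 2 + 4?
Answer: -13/21262 - 30*sqrt(3)/10631 ≈ -0.0054992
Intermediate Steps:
G(C) = 6
b(K) = sqrt(6 + K)
1/(-2*(-13) + (-5*b(G(2)))*(-3*(-4))) = 1/(-2*(-13) + (-5*sqrt(6 + 6))*(-3*(-4))) = 1/(26 - 10*sqrt(3)*12) = 1/(26 - 120*sqrt(3))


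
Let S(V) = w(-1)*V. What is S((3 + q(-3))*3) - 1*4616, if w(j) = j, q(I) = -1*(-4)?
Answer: -4637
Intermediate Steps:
q(I) = 4
S(V) = -V
S((3 + q(-3))*3) - 1*4616 = -(3 + 4)*3 - 1*4616 = -7*3 - 4616 = -1*21 - 4616 = -21 - 4616 = -4637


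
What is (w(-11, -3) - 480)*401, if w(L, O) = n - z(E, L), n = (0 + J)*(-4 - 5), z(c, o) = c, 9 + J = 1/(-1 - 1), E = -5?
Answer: -312379/2 ≈ -1.5619e+5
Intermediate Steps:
J = -19/2 (J = -9 + 1/(-1 - 1) = -9 + 1/(-2) = -9 - ½ = -19/2 ≈ -9.5000)
n = 171/2 (n = (0 - 19/2)*(-4 - 5) = -19/2*(-9) = 171/2 ≈ 85.500)
w(L, O) = 181/2 (w(L, O) = 171/2 - 1*(-5) = 171/2 + 5 = 181/2)
(w(-11, -3) - 480)*401 = (181/2 - 480)*401 = -779/2*401 = -312379/2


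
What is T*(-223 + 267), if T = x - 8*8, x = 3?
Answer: -2684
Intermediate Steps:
T = -61 (T = 3 - 8*8 = 3 - 64 = -61)
T*(-223 + 267) = -61*(-223 + 267) = -61*44 = -2684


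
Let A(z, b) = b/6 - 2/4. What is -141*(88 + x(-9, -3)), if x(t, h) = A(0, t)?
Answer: -12126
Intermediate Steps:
A(z, b) = -1/2 + b/6 (A(z, b) = b*(1/6) - 2*1/4 = b/6 - 1/2 = -1/2 + b/6)
x(t, h) = -1/2 + t/6
-141*(88 + x(-9, -3)) = -141*(88 + (-1/2 + (1/6)*(-9))) = -141*(88 + (-1/2 - 3/2)) = -141*(88 - 2) = -141*86 = -12126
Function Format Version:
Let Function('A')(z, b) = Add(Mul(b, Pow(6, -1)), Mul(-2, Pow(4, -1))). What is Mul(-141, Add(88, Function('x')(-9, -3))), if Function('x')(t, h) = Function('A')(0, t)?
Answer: -12126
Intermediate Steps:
Function('A')(z, b) = Add(Rational(-1, 2), Mul(Rational(1, 6), b)) (Function('A')(z, b) = Add(Mul(b, Rational(1, 6)), Mul(-2, Rational(1, 4))) = Add(Mul(Rational(1, 6), b), Rational(-1, 2)) = Add(Rational(-1, 2), Mul(Rational(1, 6), b)))
Function('x')(t, h) = Add(Rational(-1, 2), Mul(Rational(1, 6), t))
Mul(-141, Add(88, Function('x')(-9, -3))) = Mul(-141, Add(88, Add(Rational(-1, 2), Mul(Rational(1, 6), -9)))) = Mul(-141, Add(88, Add(Rational(-1, 2), Rational(-3, 2)))) = Mul(-141, Add(88, -2)) = Mul(-141, 86) = -12126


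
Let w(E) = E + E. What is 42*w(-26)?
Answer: -2184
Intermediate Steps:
w(E) = 2*E
42*w(-26) = 42*(2*(-26)) = 42*(-52) = -2184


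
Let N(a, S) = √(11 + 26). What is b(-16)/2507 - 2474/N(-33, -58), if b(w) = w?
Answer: -16/2507 - 2474*√37/37 ≈ -406.73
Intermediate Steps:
N(a, S) = √37
b(-16)/2507 - 2474/N(-33, -58) = -16/2507 - 2474*√37/37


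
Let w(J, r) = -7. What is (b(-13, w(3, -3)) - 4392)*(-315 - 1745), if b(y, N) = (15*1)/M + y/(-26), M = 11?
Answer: 99480490/11 ≈ 9.0437e+6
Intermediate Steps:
b(y, N) = 15/11 - y/26 (b(y, N) = (15*1)/11 + y/(-26) = 15*(1/11) + y*(-1/26) = 15/11 - y/26)
(b(-13, w(3, -3)) - 4392)*(-315 - 1745) = ((15/11 - 1/26*(-13)) - 4392)*(-315 - 1745) = ((15/11 + 1/2) - 4392)*(-2060) = (41/22 - 4392)*(-2060) = -96583/22*(-2060) = 99480490/11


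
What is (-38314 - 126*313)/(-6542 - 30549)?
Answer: 77752/37091 ≈ 2.0962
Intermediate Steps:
(-38314 - 126*313)/(-6542 - 30549) = (-38314 - 39438)/(-37091) = -77752*(-1/37091) = 77752/37091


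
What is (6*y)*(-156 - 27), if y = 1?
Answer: -1098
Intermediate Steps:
(6*y)*(-156 - 27) = (6*1)*(-156 - 27) = 6*(-183) = -1098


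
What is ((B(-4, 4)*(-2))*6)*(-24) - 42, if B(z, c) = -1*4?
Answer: -1194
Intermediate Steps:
B(z, c) = -4
((B(-4, 4)*(-2))*6)*(-24) - 42 = (-4*(-2)*6)*(-24) - 42 = (8*6)*(-24) - 42 = 48*(-24) - 42 = -1152 - 42 = -1194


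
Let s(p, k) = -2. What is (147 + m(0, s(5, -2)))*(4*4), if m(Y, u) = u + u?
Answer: 2288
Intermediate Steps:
m(Y, u) = 2*u
(147 + m(0, s(5, -2)))*(4*4) = (147 + 2*(-2))*(4*4) = (147 - 4)*16 = 143*16 = 2288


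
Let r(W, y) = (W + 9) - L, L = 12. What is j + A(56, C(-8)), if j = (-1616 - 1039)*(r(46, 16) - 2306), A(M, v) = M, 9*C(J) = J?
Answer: 6008321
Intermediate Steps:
C(J) = J/9
r(W, y) = -3 + W (r(W, y) = (W + 9) - 1*12 = (9 + W) - 12 = -3 + W)
j = 6008265 (j = (-1616 - 1039)*((-3 + 46) - 2306) = -2655*(43 - 2306) = -2655*(-2263) = 6008265)
j + A(56, C(-8)) = 6008265 + 56 = 6008321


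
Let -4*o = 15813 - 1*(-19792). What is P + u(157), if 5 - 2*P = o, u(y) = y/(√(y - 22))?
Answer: 35625/8 + 157*√15/45 ≈ 4466.6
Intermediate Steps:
o = -35605/4 (o = -(15813 - 1*(-19792))/4 = -(15813 + 19792)/4 = -¼*35605 = -35605/4 ≈ -8901.3)
u(y) = y/√(-22 + y) (u(y) = y/(√(-22 + y)) = y/√(-22 + y))
P = 35625/8 (P = 5/2 - ½*(-35605/4) = 5/2 + 35605/8 = 35625/8 ≈ 4453.1)
P + u(157) = 35625/8 + 157/√(-22 + 157) = 35625/8 + 157/√135 = 35625/8 + 157*(√15/45) = 35625/8 + 157*√15/45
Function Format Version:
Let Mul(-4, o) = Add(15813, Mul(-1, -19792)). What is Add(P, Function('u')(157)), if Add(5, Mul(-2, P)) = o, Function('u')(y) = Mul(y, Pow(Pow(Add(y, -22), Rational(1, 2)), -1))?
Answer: Add(Rational(35625, 8), Mul(Rational(157, 45), Pow(15, Rational(1, 2)))) ≈ 4466.6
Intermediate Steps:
o = Rational(-35605, 4) (o = Mul(Rational(-1, 4), Add(15813, Mul(-1, -19792))) = Mul(Rational(-1, 4), Add(15813, 19792)) = Mul(Rational(-1, 4), 35605) = Rational(-35605, 4) ≈ -8901.3)
Function('u')(y) = Mul(y, Pow(Add(-22, y), Rational(-1, 2))) (Function('u')(y) = Mul(y, Pow(Pow(Add(-22, y), Rational(1, 2)), -1)) = Mul(y, Pow(Add(-22, y), Rational(-1, 2))))
P = Rational(35625, 8) (P = Add(Rational(5, 2), Mul(Rational(-1, 2), Rational(-35605, 4))) = Add(Rational(5, 2), Rational(35605, 8)) = Rational(35625, 8) ≈ 4453.1)
Add(P, Function('u')(157)) = Add(Rational(35625, 8), Mul(157, Pow(Add(-22, 157), Rational(-1, 2)))) = Add(Rational(35625, 8), Mul(157, Pow(135, Rational(-1, 2)))) = Add(Rational(35625, 8), Mul(157, Mul(Rational(1, 45), Pow(15, Rational(1, 2))))) = Add(Rational(35625, 8), Mul(Rational(157, 45), Pow(15, Rational(1, 2))))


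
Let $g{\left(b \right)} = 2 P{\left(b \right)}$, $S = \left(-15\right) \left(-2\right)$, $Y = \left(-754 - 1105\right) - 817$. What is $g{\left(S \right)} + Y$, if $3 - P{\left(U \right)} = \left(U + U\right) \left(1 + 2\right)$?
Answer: $-3030$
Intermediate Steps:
$P{\left(U \right)} = 3 - 6 U$ ($P{\left(U \right)} = 3 - \left(U + U\right) \left(1 + 2\right) = 3 - 2 U 3 = 3 - 6 U$)
$Y = -2676$ ($Y = -1859 - 817 = -2676$)
$S = 30$
$g{\left(b \right)} = 6 - 12 b$ ($g{\left(b \right)} = 2 \left(3 - 6 b\right) = 6 - 12 b$)
$g{\left(S \right)} + Y = \left(6 - 360\right) - 2676 = -354 - 2676 = -3030$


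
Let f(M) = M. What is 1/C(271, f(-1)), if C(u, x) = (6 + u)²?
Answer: 1/76729 ≈ 1.3033e-5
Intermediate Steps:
1/C(271, f(-1)) = 1/((6 + 271)²) = 1/(277²) = 1/76729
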